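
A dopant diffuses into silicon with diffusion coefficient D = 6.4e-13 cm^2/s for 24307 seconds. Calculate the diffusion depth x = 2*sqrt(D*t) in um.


Step 1: Compute D*t = 6.4e-13 * 24307 = 1.555648e-08 cm^2
Step 2: sqrt(D*t) = 1.24726e-04 cm
Step 3: x = 2 * 1.24726e-04 cm = 2.49452e-04 cm
Step 4: Convert to um (1 cm = 1e4 um): x = 2.495 um


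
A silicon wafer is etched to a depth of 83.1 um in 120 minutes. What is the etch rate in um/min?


Step 1: Etch rate = depth / time
Step 2: rate = 83.1 / 120
rate = 0.693 um/min


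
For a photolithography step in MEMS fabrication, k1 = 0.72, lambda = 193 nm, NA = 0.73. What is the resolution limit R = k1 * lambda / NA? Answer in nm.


Step 1: Identify values: k1 = 0.72, lambda = 193 nm, NA = 0.73
Step 2: R = k1 * lambda / NA
R = 0.72 * 193 / 0.73
R = 190.4 nm


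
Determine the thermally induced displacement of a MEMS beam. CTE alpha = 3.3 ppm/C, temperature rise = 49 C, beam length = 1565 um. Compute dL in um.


Step 1: Convert CTE: alpha = 3.3 ppm/C = 3.3e-6 /C
Step 2: dL = 3.3e-6 * 49 * 1565
dL = 0.2531 um


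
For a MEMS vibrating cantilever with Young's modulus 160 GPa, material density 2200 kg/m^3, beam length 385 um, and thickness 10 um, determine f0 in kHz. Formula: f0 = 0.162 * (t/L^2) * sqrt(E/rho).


Step 1: Convert units to SI.
t_SI = 10e-6 m, L_SI = 385e-6 m
Step 2: Calculate sqrt(E/rho).
sqrt(160e9 / 2200) = 8528.03 m/s
Step 3: Compute f0.
f0 = 0.162 * 10e-6 / (385e-6)^2 * 8528.03 = 93205.7 Hz = 93.21 kHz


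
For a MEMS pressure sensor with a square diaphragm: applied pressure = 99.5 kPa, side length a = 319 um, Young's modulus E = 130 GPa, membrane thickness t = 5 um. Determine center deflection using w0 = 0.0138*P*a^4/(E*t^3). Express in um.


Step 1: Convert pressure to compatible units (E is in GPa, so P in GPa).
P = 99.5 kPa = 99.5e-6 GPa
Step 2: Compute numerator: 0.0138 * P * a^4.
a^4 = 319^4 = 10355301121
numerator = 0.0138 * 99.5e-6 * 10355301121 = 1.4219e+04
Step 3: Compute denominator: E * t^3 = 130 * 5^3 = 16250
Step 4: w0 = numerator / denominator = 1.4219e+04 / 16250 = 0.875 um


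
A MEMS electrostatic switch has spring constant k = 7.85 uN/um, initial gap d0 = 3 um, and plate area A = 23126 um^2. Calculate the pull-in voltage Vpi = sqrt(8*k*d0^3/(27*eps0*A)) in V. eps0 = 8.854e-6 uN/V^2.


Step 1: Compute numerator: 8 * k * d0^3 = 8 * 7.85 * 3^3 = 1695.6
Step 2: Compute denominator: 27 * eps0 * A = 27 * 8.854e-6 * 23126 = 5.528455
Step 3: Vpi = sqrt(1695.6 / 5.528455)
Vpi = 17.51 V


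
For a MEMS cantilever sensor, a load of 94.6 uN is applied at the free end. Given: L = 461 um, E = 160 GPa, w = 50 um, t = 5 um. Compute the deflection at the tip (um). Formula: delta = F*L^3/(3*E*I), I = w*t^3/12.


Step 1: Calculate the second moment of area.
I = w * t^3 / 12 = 50 * 5^3 / 12 = 520.8333 um^4
Step 2: Convert E to consistent units (1 GPa = 1000 uN/um^2).
E = 160 GPa = 160000 uN/um^2
Step 3: Calculate tip deflection.
delta = F * L^3 / (3 * E * I)
delta = 94.6 * 461^3 / (3 * 160000 * 520.8333)
delta = 37.0727 um


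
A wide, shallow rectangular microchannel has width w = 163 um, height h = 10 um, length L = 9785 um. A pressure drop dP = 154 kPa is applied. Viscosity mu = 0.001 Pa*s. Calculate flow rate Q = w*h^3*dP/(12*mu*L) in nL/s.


Step 1: Convert all dimensions to SI (meters).
w = 163e-6 m, h = 10e-6 m, L = 9785e-6 m, dP = 154e3 Pa
Step 2: Q = w * h^3 * dP / (12 * mu * L)
Q = 163e-6 * (10e-6)^3 * 154e3 / (12 * 0.001 * 9785e-6) = 2.137796e-10 m^3/s
Step 3: Convert Q from m^3/s to nL/s (1 m^3 = 1e12 nL, so multiply by 1e12).
Q = 213.78 nL/s


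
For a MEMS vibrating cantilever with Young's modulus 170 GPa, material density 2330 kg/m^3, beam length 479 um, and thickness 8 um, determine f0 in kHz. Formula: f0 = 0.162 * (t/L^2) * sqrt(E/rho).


Step 1: Convert units to SI.
t_SI = 8e-6 m, L_SI = 479e-6 m
Step 2: Calculate sqrt(E/rho).
sqrt(170e9 / 2330) = 8541.74 m/s
Step 3: Compute f0.
f0 = 0.162 * 8e-6 / (479e-6)^2 * 8541.74 = 48248.1 Hz = 48.25 kHz


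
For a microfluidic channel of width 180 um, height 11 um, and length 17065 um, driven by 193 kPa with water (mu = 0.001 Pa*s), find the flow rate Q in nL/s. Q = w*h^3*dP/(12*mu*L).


Step 1: Convert all dimensions to SI (meters).
w = 180e-6 m, h = 11e-6 m, L = 17065e-6 m, dP = 193e3 Pa
Step 2: Q = w * h^3 * dP / (12 * mu * L)
Q = 180e-6 * (11e-6)^3 * 193e3 / (12 * 0.001 * 17065e-6) = 2.2579812e-10 m^3/s
Step 3: Convert Q from m^3/s to nL/s (1 m^3 = 1e12 nL, so multiply by 1e12).
Q = 225.798 nL/s


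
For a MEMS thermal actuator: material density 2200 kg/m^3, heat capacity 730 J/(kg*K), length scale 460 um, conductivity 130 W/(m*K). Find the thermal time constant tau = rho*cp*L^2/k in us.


Step 1: Convert L to m: L = 460e-6 m
Step 2: L^2 = (460e-6)^2 = 2.116e-07 m^2
Step 3: tau = 2200 * 730 * 2.116e-07 / 130 = 2.61407385e-03 s
Step 4: Convert to microseconds (multiply by 1e6).
tau = 2614.074 us


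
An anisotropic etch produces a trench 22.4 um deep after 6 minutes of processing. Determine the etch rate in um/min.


Step 1: Etch rate = depth / time
Step 2: rate = 22.4 / 6
rate = 3.733 um/min


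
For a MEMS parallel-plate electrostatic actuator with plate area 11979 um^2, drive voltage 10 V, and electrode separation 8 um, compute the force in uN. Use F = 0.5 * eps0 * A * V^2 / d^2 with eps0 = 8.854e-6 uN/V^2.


Step 1: Identify parameters.
eps0 = 8.854e-6 uN/V^2, A = 11979 um^2, V = 10 V, d = 8 um
Step 2: Compute V^2 = 10^2 = 100
Step 3: Compute d^2 = 8^2 = 64
Step 4: F = 0.5 * 8.854e-6 * 11979 * 100 / 64
F = 0.083 uN


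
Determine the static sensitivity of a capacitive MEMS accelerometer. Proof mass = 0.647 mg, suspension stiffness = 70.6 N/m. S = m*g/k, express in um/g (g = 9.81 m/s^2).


Step 1: Convert mass: m = 0.647 mg = 6.47e-07 kg
Step 2: S = m * g / k = 6.47e-07 * 9.81 / 70.6
Step 3: S = 8.99e-08 m/g
Step 4: Convert to um/g: S = 0.09 um/g


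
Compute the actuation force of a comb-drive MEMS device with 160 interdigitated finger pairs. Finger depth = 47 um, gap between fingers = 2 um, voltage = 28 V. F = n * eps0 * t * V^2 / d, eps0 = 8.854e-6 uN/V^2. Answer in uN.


Step 1: Parameters: n=160, eps0=8.854e-6 uN/V^2, t=47 um, V=28 V, d=2 um
Step 2: V^2 = 784
Step 3: F = 160 * 8.854e-6 * 47 * 784 / 2
F = 26.1 uN


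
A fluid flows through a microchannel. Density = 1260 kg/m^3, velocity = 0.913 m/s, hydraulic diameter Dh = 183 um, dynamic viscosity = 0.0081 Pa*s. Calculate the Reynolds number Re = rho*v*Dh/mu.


Step 1: Convert Dh to meters: Dh = 183e-6 m
Step 2: Re = rho * v * Dh / mu
Re = 1260 * 0.913 * 183e-6 / 0.0081
Re = 25.99


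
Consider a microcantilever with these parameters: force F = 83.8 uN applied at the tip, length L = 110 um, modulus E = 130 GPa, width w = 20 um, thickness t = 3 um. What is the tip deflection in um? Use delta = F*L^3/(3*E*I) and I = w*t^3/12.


Step 1: Calculate the second moment of area.
I = w * t^3 / 12 = 20 * 3^3 / 12 = 45.0 um^4
Step 2: Convert E to consistent units (1 GPa = 1000 uN/um^2).
E = 130 GPa = 130000 uN/um^2
Step 3: Calculate tip deflection.
delta = F * L^3 / (3 * E * I)
delta = 83.8 * 110^3 / (3 * 130000 * 45.0)
delta = 6.3554 um


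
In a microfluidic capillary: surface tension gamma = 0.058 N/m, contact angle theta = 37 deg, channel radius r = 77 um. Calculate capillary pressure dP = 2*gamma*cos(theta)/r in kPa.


Step 1: cos(37 deg) = 0.7986
Step 2: Convert r to m: r = 77e-6 m
Step 3: dP = 2 * 0.058 * 0.7986 / 77e-6 = 1203.1 Pa
Step 4: Convert Pa to kPa (divide by 1000).
dP = 1.2 kPa


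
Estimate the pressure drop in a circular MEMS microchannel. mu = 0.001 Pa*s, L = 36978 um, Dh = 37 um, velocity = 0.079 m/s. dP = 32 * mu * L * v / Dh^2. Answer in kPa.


Step 1: Convert to SI: L = 36978e-6 m, Dh = 37e-6 m
Step 2: dP = 32 * 0.001 * 36978e-6 * 0.079 / (37e-6)^2
Step 3: dP = 68283.70 Pa
Step 4: Convert to kPa: dP = 68.28 kPa


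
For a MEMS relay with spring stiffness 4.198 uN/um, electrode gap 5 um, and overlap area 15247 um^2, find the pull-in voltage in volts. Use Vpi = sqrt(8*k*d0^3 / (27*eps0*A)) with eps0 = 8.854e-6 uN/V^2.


Step 1: Compute numerator: 8 * k * d0^3 = 8 * 4.198 * 5^3 = 4198.0
Step 2: Compute denominator: 27 * eps0 * A = 27 * 8.854e-6 * 15247 = 3.644917
Step 3: Vpi = sqrt(4198.0 / 3.644917)
Vpi = 33.94 V


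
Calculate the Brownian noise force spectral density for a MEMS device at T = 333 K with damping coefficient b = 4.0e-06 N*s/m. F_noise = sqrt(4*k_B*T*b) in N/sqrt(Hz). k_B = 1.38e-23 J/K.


Step 1: Compute 4 * k_B * T * b
= 4 * 1.38e-23 * 333 * 4.0e-06
= 7.3526e-26 N^2/Hz
Step 2: F_noise = sqrt(7.3526e-26)
F_noise = 2.71e-13 N/sqrt(Hz)


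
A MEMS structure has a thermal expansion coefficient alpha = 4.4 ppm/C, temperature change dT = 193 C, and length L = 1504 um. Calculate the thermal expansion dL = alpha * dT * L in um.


Step 1: Convert CTE: alpha = 4.4 ppm/C = 4.4e-6 /C
Step 2: dL = 4.4e-6 * 193 * 1504
dL = 1.2772 um


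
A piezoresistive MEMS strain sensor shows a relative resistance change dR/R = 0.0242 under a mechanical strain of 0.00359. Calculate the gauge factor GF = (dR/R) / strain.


Step 1: Identify values.
dR/R = 0.0242, strain = 0.00359
Step 2: GF = (dR/R) / strain = 0.0242 / 0.00359
GF = 6.7


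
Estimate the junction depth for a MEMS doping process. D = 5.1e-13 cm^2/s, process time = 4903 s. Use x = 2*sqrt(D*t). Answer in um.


Step 1: Compute D*t = 5.1e-13 * 4903 = 2.50053e-09 cm^2
Step 2: sqrt(D*t) = 5.001e-05 cm
Step 3: x = 2 * 5.001e-05 cm = 1.0002e-04 cm
Step 4: Convert to um (1 cm = 1e4 um): x = 1.0 um


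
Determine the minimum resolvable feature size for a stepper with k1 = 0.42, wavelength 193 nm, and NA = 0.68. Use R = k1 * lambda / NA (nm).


Step 1: Identify values: k1 = 0.42, lambda = 193 nm, NA = 0.68
Step 2: R = k1 * lambda / NA
R = 0.42 * 193 / 0.68
R = 119.2 nm


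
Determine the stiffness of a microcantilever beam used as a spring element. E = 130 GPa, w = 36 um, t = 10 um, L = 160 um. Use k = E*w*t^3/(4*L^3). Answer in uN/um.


Step 1: Convert E to consistent units (1 GPa = 1000 uN/um^2).
E = 130 GPa = 130000 uN/um^2
Step 2: Compute t^3 = 10^3 = 1000
Step 3: Compute L^3 = 160^3 = 4096000
Step 4: k = 130000 * 36 * 1000 / (4 * 4096000)
k = 285.6445 uN/um


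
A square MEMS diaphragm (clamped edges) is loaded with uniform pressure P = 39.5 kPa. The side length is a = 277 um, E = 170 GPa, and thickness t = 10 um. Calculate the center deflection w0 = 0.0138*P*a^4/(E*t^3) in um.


Step 1: Convert pressure to compatible units (E is in GPa, so P in GPa).
P = 39.5 kPa = 39.5e-6 GPa
Step 2: Compute numerator: 0.0138 * P * a^4.
a^4 = 277^4 = 5887339441
numerator = 0.0138 * 39.5e-6 * 5887339441 = 3.2092e+03
Step 3: Compute denominator: E * t^3 = 170 * 10^3 = 170000
Step 4: w0 = numerator / denominator = 3.2092e+03 / 170000 = 0.0189 um


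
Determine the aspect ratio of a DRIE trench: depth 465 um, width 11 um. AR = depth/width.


Step 1: AR = depth / width
Step 2: AR = 465 / 11
AR = 42.3


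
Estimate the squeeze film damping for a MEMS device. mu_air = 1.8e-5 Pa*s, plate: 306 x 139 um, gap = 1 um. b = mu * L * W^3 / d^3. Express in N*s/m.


Step 1: Convert to SI.
L = 306e-6 m, W = 139e-6 m, d = 1e-6 m
Step 2: W^3 = (139e-6)^3 = 2.69e-12 m^3
Step 3: d^3 = (1e-6)^3 = 1.00e-18 m^3
Step 4: b = 1.8e-5 * 306e-6 * 2.69e-12 / 1.00e-18
b = 1.48e-02 N*s/m


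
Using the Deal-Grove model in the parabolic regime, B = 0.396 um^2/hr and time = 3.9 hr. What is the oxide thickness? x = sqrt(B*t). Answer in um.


Step 1: Compute B*t = 0.396 * 3.9 = 1.5444
Step 2: x = sqrt(1.5444)
x = 1.243 um


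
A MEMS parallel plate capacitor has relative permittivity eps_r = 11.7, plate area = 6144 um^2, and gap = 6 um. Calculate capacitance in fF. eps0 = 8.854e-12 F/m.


Step 1: Convert area to m^2: A = 6144e-12 m^2
Step 2: Convert gap to m: d = 6e-6 m
Step 3: C = eps0 * eps_r * A / d
C = 8.854e-12 * 11.7 * 6144e-12 / 6e-6
Step 4: Convert to fF (multiply by 1e15).
C = 106.08 fF


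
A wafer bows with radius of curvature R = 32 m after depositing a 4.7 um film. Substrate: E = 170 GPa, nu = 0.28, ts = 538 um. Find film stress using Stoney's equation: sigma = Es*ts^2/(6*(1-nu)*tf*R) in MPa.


Step 1: Compute numerator: Es * ts^2 = 170 * 538^2 = 49205480 (GPa*um^2)
Step 2: Compute denominator (R in um): 6*(1-nu)*tf*R = 6*0.72*4.7*32e6 = 649728000.0 (um^2)
Step 3: sigma (GPa) = 49205480 / 649728000.0 = 7.5732e-02 GPa
Step 4: Convert to MPa (x1000): sigma = 75.7 MPa


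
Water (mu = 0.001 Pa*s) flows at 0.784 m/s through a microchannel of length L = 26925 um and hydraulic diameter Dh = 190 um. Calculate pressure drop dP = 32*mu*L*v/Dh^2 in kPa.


Step 1: Convert to SI: L = 26925e-6 m, Dh = 190e-6 m
Step 2: dP = 32 * 0.001 * 26925e-6 * 0.784 / (190e-6)^2
Step 3: dP = 18711.76 Pa
Step 4: Convert to kPa: dP = 18.71 kPa


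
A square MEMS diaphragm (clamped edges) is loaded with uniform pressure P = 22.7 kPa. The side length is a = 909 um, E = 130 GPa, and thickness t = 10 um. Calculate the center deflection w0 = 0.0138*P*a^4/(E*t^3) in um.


Step 1: Convert pressure to compatible units (E is in GPa, so P in GPa).
P = 22.7 kPa = 22.7e-6 GPa
Step 2: Compute numerator: 0.0138 * P * a^4.
a^4 = 909^4 = 682740290961
numerator = 0.0138 * 22.7e-6 * 682740290961 = 2.138752e+05
Step 3: Compute denominator: E * t^3 = 130 * 10^3 = 130000
Step 4: w0 = numerator / denominator = 2.138752e+05 / 130000 = 1.6452 um


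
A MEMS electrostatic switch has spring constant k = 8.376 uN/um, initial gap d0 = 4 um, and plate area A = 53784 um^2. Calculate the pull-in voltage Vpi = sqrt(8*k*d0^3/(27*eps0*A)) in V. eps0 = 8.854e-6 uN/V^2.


Step 1: Compute numerator: 8 * k * d0^3 = 8 * 8.376 * 4^3 = 4288.512
Step 2: Compute denominator: 27 * eps0 * A = 27 * 8.854e-6 * 53784 = 12.857495
Step 3: Vpi = sqrt(4288.512 / 12.857495)
Vpi = 18.26 V


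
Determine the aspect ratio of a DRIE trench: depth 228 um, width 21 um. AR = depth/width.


Step 1: AR = depth / width
Step 2: AR = 228 / 21
AR = 10.9


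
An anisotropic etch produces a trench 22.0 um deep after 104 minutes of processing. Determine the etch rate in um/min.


Step 1: Etch rate = depth / time
Step 2: rate = 22.0 / 104
rate = 0.212 um/min


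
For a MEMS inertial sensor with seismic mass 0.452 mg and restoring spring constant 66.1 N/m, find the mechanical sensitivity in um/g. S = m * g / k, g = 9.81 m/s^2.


Step 1: Convert mass: m = 0.452 mg = 4.52e-07 kg
Step 2: S = m * g / k = 4.52e-07 * 9.81 / 66.1
Step 3: S = 6.71e-08 m/g
Step 4: Convert to um/g: S = 0.067 um/g


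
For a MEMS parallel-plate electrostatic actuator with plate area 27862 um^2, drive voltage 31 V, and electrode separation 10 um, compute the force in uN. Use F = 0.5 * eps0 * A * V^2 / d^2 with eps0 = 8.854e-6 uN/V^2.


Step 1: Identify parameters.
eps0 = 8.854e-6 uN/V^2, A = 27862 um^2, V = 31 V, d = 10 um
Step 2: Compute V^2 = 31^2 = 961
Step 3: Compute d^2 = 10^2 = 100
Step 4: F = 0.5 * 8.854e-6 * 27862 * 961 / 100
F = 1.185 uN


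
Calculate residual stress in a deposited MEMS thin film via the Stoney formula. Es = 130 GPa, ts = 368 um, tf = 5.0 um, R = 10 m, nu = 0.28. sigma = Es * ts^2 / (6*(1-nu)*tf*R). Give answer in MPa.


Step 1: Compute numerator: Es * ts^2 = 130 * 368^2 = 17605120 (GPa*um^2)
Step 2: Compute denominator (R in um): 6*(1-nu)*tf*R = 6*0.72*5.0*10e6 = 216000000.0 (um^2)
Step 3: sigma (GPa) = 17605120 / 216000000.0 = 8.1505e-02 GPa
Step 4: Convert to MPa (x1000): sigma = 81.5 MPa


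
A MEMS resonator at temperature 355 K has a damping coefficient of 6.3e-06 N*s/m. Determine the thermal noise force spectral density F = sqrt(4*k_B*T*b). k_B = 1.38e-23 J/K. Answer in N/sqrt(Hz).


Step 1: Compute 4 * k_B * T * b
= 4 * 1.38e-23 * 355 * 6.3e-06
= 1.2345e-25 N^2/Hz
Step 2: F_noise = sqrt(1.2345e-25)
F_noise = 3.51e-13 N/sqrt(Hz)


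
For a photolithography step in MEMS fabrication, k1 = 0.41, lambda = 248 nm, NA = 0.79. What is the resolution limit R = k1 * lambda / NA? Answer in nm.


Step 1: Identify values: k1 = 0.41, lambda = 248 nm, NA = 0.79
Step 2: R = k1 * lambda / NA
R = 0.41 * 248 / 0.79
R = 128.7 nm


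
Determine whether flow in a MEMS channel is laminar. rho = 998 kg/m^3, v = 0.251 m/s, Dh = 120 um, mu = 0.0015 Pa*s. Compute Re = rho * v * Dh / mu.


Step 1: Convert Dh to meters: Dh = 120e-6 m
Step 2: Re = rho * v * Dh / mu
Re = 998 * 0.251 * 120e-6 / 0.0015
Re = 20.04
Since Re = 20.04 is below ~2300, the flow is laminar.


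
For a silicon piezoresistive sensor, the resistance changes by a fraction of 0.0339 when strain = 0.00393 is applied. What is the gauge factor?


Step 1: Identify values.
dR/R = 0.0339, strain = 0.00393
Step 2: GF = (dR/R) / strain = 0.0339 / 0.00393
GF = 8.6


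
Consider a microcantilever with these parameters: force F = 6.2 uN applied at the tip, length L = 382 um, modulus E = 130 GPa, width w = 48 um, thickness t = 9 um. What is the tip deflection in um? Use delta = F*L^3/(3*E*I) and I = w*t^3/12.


Step 1: Calculate the second moment of area.
I = w * t^3 / 12 = 48 * 9^3 / 12 = 2916.0 um^4
Step 2: Convert E to consistent units (1 GPa = 1000 uN/um^2).
E = 130 GPa = 130000 uN/um^2
Step 3: Calculate tip deflection.
delta = F * L^3 / (3 * E * I)
delta = 6.2 * 382^3 / (3 * 130000 * 2916.0)
delta = 0.3039 um


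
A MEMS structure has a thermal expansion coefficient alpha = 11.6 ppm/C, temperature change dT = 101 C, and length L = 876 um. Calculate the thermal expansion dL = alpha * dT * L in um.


Step 1: Convert CTE: alpha = 11.6 ppm/C = 11.6e-6 /C
Step 2: dL = 11.6e-6 * 101 * 876
dL = 1.0263 um


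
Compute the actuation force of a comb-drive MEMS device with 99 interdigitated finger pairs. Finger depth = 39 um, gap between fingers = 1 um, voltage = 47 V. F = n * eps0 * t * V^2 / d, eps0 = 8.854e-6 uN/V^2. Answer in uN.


Step 1: Parameters: n=99, eps0=8.854e-6 uN/V^2, t=39 um, V=47 V, d=1 um
Step 2: V^2 = 2209
Step 3: F = 99 * 8.854e-6 * 39 * 2209 / 1
F = 75.515 uN


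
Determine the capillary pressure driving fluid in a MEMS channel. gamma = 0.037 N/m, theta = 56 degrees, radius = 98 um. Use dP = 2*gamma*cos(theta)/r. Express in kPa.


Step 1: cos(56 deg) = 0.5592
Step 2: Convert r to m: r = 98e-6 m
Step 3: dP = 2 * 0.037 * 0.5592 / 98e-6 = 422.3 Pa
Step 4: Convert Pa to kPa (divide by 1000).
dP = 0.42 kPa


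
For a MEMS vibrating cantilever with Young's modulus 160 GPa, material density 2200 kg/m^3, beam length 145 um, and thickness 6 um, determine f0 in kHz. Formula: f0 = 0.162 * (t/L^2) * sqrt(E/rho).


Step 1: Convert units to SI.
t_SI = 6e-6 m, L_SI = 145e-6 m
Step 2: Calculate sqrt(E/rho).
sqrt(160e9 / 2200) = 8528.03 m/s
Step 3: Compute f0.
f0 = 0.162 * 6e-6 / (145e-6)^2 * 8528.03 = 394256.6 Hz = 394.26 kHz


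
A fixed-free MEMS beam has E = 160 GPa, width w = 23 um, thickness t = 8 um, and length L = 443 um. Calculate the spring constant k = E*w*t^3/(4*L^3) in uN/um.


Step 1: Convert E to consistent units (1 GPa = 1000 uN/um^2).
E = 160 GPa = 160000 uN/um^2
Step 2: Compute t^3 = 8^3 = 512
Step 3: Compute L^3 = 443^3 = 86938307
Step 4: k = 160000 * 23 * 512 / (4 * 86938307)
k = 5.4181 uN/um


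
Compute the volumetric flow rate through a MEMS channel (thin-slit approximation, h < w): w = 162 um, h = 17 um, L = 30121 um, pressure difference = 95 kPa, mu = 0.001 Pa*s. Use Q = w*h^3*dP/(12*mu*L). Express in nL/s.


Step 1: Convert all dimensions to SI (meters).
w = 162e-6 m, h = 17e-6 m, L = 30121e-6 m, dP = 95e3 Pa
Step 2: Q = w * h^3 * dP / (12 * mu * L)
Q = 162e-6 * (17e-6)^3 * 95e3 / (12 * 0.001 * 30121e-6) = 2.0918703e-10 m^3/s
Step 3: Convert Q from m^3/s to nL/s (1 m^3 = 1e12 nL, so multiply by 1e12).
Q = 209.187 nL/s


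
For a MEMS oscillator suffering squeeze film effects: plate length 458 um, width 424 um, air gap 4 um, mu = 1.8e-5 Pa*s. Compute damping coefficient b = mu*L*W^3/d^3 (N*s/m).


Step 1: Convert to SI.
L = 458e-6 m, W = 424e-6 m, d = 4e-6 m
Step 2: W^3 = (424e-6)^3 = 7.62e-11 m^3
Step 3: d^3 = (4e-6)^3 = 6.40e-17 m^3
Step 4: b = 1.8e-5 * 458e-6 * 7.62e-11 / 6.40e-17
b = 9.82e-03 N*s/m


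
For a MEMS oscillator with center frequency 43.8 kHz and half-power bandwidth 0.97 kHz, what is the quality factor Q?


Step 1: Q = f0 / bandwidth
Step 2: Q = 43.8 / 0.97
Q = 45.2


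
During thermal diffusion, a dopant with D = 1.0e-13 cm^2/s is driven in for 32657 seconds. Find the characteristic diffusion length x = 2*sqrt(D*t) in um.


Step 1: Compute D*t = 1.0e-13 * 32657 = 3.2657e-09 cm^2
Step 2: sqrt(D*t) = 5.71463e-05 cm
Step 3: x = 2 * 5.71463e-05 cm = 1.142926e-04 cm
Step 4: Convert to um (1 cm = 1e4 um): x = 1.143 um


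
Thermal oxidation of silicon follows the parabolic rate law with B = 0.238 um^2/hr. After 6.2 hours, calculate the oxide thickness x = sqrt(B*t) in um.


Step 1: Compute B*t = 0.238 * 6.2 = 1.4756
Step 2: x = sqrt(1.4756)
x = 1.215 um


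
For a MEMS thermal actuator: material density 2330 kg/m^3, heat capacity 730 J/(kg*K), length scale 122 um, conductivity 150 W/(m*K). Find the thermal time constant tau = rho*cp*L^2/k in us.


Step 1: Convert L to m: L = 122e-6 m
Step 2: L^2 = (122e-6)^2 = 1.4884e-08 m^2
Step 3: tau = 2330 * 730 * 1.4884e-08 / 150 = 1.6877464e-04 s
Step 4: Convert to microseconds (multiply by 1e6).
tau = 168.775 us


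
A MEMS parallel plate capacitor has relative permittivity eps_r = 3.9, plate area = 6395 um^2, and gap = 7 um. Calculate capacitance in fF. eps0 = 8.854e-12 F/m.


Step 1: Convert area to m^2: A = 6395e-12 m^2
Step 2: Convert gap to m: d = 7e-6 m
Step 3: C = eps0 * eps_r * A / d
C = 8.854e-12 * 3.9 * 6395e-12 / 7e-6
Step 4: Convert to fF (multiply by 1e15).
C = 31.55 fF


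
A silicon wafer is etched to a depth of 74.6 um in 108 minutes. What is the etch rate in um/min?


Step 1: Etch rate = depth / time
Step 2: rate = 74.6 / 108
rate = 0.691 um/min


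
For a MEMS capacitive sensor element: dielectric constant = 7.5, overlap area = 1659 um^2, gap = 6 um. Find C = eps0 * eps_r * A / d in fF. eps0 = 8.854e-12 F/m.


Step 1: Convert area to m^2: A = 1659e-12 m^2
Step 2: Convert gap to m: d = 6e-6 m
Step 3: C = eps0 * eps_r * A / d
C = 8.854e-12 * 7.5 * 1659e-12 / 6e-6
Step 4: Convert to fF (multiply by 1e15).
C = 18.36 fF


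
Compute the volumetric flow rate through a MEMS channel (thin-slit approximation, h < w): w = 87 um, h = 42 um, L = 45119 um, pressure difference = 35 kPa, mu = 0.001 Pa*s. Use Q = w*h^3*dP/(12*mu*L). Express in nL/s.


Step 1: Convert all dimensions to SI (meters).
w = 87e-6 m, h = 42e-6 m, L = 45119e-6 m, dP = 35e3 Pa
Step 2: Q = w * h^3 * dP / (12 * mu * L)
Q = 87e-6 * (42e-6)^3 * 35e3 / (12 * 0.001 * 45119e-6) = 4.1667213e-10 m^3/s
Step 3: Convert Q from m^3/s to nL/s (1 m^3 = 1e12 nL, so multiply by 1e12).
Q = 416.672 nL/s


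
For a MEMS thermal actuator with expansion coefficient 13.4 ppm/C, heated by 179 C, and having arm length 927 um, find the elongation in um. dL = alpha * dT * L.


Step 1: Convert CTE: alpha = 13.4 ppm/C = 13.4e-6 /C
Step 2: dL = 13.4e-6 * 179 * 927
dL = 2.2235 um


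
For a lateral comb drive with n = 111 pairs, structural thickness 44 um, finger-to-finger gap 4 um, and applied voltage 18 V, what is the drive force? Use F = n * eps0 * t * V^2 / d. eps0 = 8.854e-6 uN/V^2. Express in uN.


Step 1: Parameters: n=111, eps0=8.854e-6 uN/V^2, t=44 um, V=18 V, d=4 um
Step 2: V^2 = 324
Step 3: F = 111 * 8.854e-6 * 44 * 324 / 4
F = 3.503 uN


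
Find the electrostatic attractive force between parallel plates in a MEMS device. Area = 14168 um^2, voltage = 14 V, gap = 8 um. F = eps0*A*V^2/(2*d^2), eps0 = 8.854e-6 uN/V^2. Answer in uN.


Step 1: Identify parameters.
eps0 = 8.854e-6 uN/V^2, A = 14168 um^2, V = 14 V, d = 8 um
Step 2: Compute V^2 = 14^2 = 196
Step 3: Compute d^2 = 8^2 = 64
Step 4: F = 0.5 * 8.854e-6 * 14168 * 196 / 64
F = 0.192 uN


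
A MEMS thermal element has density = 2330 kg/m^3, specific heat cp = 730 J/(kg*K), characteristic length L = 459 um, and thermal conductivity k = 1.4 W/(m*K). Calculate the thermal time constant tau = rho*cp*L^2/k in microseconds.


Step 1: Convert L to m: L = 459e-6 m
Step 2: L^2 = (459e-6)^2 = 2.10681e-07 m^2
Step 3: tau = 2330 * 730 * 2.10681e-07 / 1.4 = 2.5596236636e-01 s
Step 4: Convert to microseconds (multiply by 1e6).
tau = 255962.366 us


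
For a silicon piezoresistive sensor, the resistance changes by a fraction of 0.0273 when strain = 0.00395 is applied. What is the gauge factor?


Step 1: Identify values.
dR/R = 0.0273, strain = 0.00395
Step 2: GF = (dR/R) / strain = 0.0273 / 0.00395
GF = 6.9


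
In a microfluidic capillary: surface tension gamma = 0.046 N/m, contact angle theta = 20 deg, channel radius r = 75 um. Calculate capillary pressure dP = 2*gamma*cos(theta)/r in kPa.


Step 1: cos(20 deg) = 0.9397
Step 2: Convert r to m: r = 75e-6 m
Step 3: dP = 2 * 0.046 * 0.9397 / 75e-6 = 1152.7 Pa
Step 4: Convert Pa to kPa (divide by 1000).
dP = 1.15 kPa


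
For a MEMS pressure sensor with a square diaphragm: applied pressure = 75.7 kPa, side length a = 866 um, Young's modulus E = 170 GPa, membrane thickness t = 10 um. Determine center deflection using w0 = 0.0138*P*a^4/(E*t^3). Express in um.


Step 1: Convert pressure to compatible units (E is in GPa, so P in GPa).
P = 75.7 kPa = 75.7e-6 GPa
Step 2: Compute numerator: 0.0138 * P * a^4.
a^4 = 866^4 = 562434001936
numerator = 0.0138 * 75.7e-6 * 562434001936 = 5.875523e+05
Step 3: Compute denominator: E * t^3 = 170 * 10^3 = 170000
Step 4: w0 = numerator / denominator = 5.875523e+05 / 170000 = 3.4562 um


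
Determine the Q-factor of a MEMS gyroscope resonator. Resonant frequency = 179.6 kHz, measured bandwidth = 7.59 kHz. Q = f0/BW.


Step 1: Q = f0 / bandwidth
Step 2: Q = 179.6 / 7.59
Q = 23.7


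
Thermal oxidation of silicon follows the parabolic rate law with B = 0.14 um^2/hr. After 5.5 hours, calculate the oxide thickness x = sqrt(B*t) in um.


Step 1: Compute B*t = 0.14 * 5.5 = 0.77
Step 2: x = sqrt(0.77)
x = 0.877 um


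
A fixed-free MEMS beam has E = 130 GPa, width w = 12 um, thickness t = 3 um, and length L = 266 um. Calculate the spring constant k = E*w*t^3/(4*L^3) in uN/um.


Step 1: Convert E to consistent units (1 GPa = 1000 uN/um^2).
E = 130 GPa = 130000 uN/um^2
Step 2: Compute t^3 = 3^3 = 27
Step 3: Compute L^3 = 266^3 = 18821096
Step 4: k = 130000 * 12 * 27 / (4 * 18821096)
k = 0.5595 uN/um


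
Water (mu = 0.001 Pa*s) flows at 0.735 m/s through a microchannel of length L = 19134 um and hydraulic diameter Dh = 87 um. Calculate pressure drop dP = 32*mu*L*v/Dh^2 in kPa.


Step 1: Convert to SI: L = 19134e-6 m, Dh = 87e-6 m
Step 2: dP = 32 * 0.001 * 19134e-6 * 0.735 / (87e-6)^2
Step 3: dP = 59457.22 Pa
Step 4: Convert to kPa: dP = 59.46 kPa


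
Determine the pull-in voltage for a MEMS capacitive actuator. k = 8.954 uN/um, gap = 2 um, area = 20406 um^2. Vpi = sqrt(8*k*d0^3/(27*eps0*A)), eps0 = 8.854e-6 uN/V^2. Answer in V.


Step 1: Compute numerator: 8 * k * d0^3 = 8 * 8.954 * 2^3 = 573.056
Step 2: Compute denominator: 27 * eps0 * A = 27 * 8.854e-6 * 20406 = 4.878218
Step 3: Vpi = sqrt(573.056 / 4.878218)
Vpi = 10.84 V


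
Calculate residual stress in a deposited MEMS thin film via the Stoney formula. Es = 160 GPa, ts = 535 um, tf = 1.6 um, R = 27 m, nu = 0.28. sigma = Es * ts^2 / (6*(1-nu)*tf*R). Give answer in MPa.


Step 1: Compute numerator: Es * ts^2 = 160 * 535^2 = 45796000 (GPa*um^2)
Step 2: Compute denominator (R in um): 6*(1-nu)*tf*R = 6*0.72*1.6*27e6 = 186624000.0 (um^2)
Step 3: sigma (GPa) = 45796000 / 186624000.0 = 2.45392e-01 GPa
Step 4: Convert to MPa (x1000): sigma = 245.4 MPa


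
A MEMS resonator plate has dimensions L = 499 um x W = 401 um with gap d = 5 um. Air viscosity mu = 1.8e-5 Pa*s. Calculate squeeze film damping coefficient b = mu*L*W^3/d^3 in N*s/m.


Step 1: Convert to SI.
L = 499e-6 m, W = 401e-6 m, d = 5e-6 m
Step 2: W^3 = (401e-6)^3 = 6.45e-11 m^3
Step 3: d^3 = (5e-6)^3 = 1.25e-16 m^3
Step 4: b = 1.8e-5 * 499e-6 * 6.45e-11 / 1.25e-16
b = 4.63e-03 N*s/m


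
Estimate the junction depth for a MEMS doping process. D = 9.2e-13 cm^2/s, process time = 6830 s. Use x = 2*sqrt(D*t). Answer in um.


Step 1: Compute D*t = 9.2e-13 * 6830 = 6.2836e-09 cm^2
Step 2: sqrt(D*t) = 7.92692e-05 cm
Step 3: x = 2 * 7.92692e-05 cm = 1.585384e-04 cm
Step 4: Convert to um (1 cm = 1e4 um): x = 1.585 um


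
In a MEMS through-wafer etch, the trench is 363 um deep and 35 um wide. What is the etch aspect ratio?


Step 1: AR = depth / width
Step 2: AR = 363 / 35
AR = 10.4


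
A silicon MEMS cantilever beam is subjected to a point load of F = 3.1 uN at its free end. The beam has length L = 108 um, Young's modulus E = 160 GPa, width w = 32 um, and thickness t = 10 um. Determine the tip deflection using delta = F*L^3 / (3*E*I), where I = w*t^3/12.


Step 1: Calculate the second moment of area.
I = w * t^3 / 12 = 32 * 10^3 / 12 = 2666.6667 um^4
Step 2: Convert E to consistent units (1 GPa = 1000 uN/um^2).
E = 160 GPa = 160000 uN/um^2
Step 3: Calculate tip deflection.
delta = F * L^3 / (3 * E * I)
delta = 3.1 * 108^3 / (3 * 160000 * 2666.6667)
delta = 0.0031 um


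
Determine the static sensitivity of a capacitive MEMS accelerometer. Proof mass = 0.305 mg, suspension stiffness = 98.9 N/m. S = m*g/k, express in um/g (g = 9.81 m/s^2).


Step 1: Convert mass: m = 0.305 mg = 3.05e-07 kg
Step 2: S = m * g / k = 3.05e-07 * 9.81 / 98.9
Step 3: S = 3.03e-08 m/g
Step 4: Convert to um/g: S = 0.03 um/g


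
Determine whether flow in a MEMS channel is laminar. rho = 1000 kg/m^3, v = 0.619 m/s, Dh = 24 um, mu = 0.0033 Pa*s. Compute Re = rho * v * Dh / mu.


Step 1: Convert Dh to meters: Dh = 24e-6 m
Step 2: Re = rho * v * Dh / mu
Re = 1000 * 0.619 * 24e-6 / 0.0033
Re = 4.502
Since Re = 4.502 is below ~2300, the flow is laminar.


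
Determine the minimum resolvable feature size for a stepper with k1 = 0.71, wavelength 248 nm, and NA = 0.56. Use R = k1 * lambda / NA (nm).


Step 1: Identify values: k1 = 0.71, lambda = 248 nm, NA = 0.56
Step 2: R = k1 * lambda / NA
R = 0.71 * 248 / 0.56
R = 314.4 nm


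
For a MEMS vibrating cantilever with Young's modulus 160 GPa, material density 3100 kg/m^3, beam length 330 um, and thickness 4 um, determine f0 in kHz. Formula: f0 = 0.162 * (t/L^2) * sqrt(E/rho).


Step 1: Convert units to SI.
t_SI = 4e-6 m, L_SI = 330e-6 m
Step 2: Calculate sqrt(E/rho).
sqrt(160e9 / 3100) = 7184.21 m/s
Step 3: Compute f0.
f0 = 0.162 * 4e-6 / (330e-6)^2 * 7184.21 = 42749.0 Hz = 42.75 kHz


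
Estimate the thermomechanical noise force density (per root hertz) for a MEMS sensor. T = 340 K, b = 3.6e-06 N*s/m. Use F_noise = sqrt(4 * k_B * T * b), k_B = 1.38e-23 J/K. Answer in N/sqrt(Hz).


Step 1: Compute 4 * k_B * T * b
= 4 * 1.38e-23 * 340 * 3.6e-06
= 6.7565e-26 N^2/Hz
Step 2: F_noise = sqrt(6.7565e-26)
F_noise = 2.60e-13 N/sqrt(Hz)


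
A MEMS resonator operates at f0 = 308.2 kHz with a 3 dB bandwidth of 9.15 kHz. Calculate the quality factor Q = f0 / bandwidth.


Step 1: Q = f0 / bandwidth
Step 2: Q = 308.2 / 9.15
Q = 33.7


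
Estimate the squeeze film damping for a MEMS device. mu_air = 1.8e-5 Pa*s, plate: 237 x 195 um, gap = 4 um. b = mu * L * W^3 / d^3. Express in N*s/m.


Step 1: Convert to SI.
L = 237e-6 m, W = 195e-6 m, d = 4e-6 m
Step 2: W^3 = (195e-6)^3 = 7.41e-12 m^3
Step 3: d^3 = (4e-6)^3 = 6.40e-17 m^3
Step 4: b = 1.8e-5 * 237e-6 * 7.41e-12 / 6.40e-17
b = 4.94e-04 N*s/m


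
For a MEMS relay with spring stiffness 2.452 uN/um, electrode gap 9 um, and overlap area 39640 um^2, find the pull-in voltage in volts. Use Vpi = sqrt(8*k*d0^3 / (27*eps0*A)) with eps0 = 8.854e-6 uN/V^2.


Step 1: Compute numerator: 8 * k * d0^3 = 8 * 2.452 * 9^3 = 14300.064
Step 2: Compute denominator: 27 * eps0 * A = 27 * 8.854e-6 * 39640 = 9.476259
Step 3: Vpi = sqrt(14300.064 / 9.476259)
Vpi = 38.85 V


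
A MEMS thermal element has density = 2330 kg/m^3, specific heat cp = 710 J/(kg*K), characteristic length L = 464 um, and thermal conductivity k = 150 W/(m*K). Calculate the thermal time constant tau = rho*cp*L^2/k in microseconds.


Step 1: Convert L to m: L = 464e-6 m
Step 2: L^2 = (464e-6)^2 = 2.15296e-07 m^2
Step 3: tau = 2330 * 710 * 2.15296e-07 / 150 = 2.37442782e-03 s
Step 4: Convert to microseconds (multiply by 1e6).
tau = 2374.428 us


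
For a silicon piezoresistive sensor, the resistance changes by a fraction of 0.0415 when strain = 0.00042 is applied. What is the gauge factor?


Step 1: Identify values.
dR/R = 0.0415, strain = 0.00042
Step 2: GF = (dR/R) / strain = 0.0415 / 0.00042
GF = 98.8


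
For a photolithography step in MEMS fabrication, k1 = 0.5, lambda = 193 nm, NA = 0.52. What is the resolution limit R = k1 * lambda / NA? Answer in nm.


Step 1: Identify values: k1 = 0.5, lambda = 193 nm, NA = 0.52
Step 2: R = k1 * lambda / NA
R = 0.5 * 193 / 0.52
R = 185.6 nm


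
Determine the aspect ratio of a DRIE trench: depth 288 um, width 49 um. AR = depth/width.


Step 1: AR = depth / width
Step 2: AR = 288 / 49
AR = 5.9


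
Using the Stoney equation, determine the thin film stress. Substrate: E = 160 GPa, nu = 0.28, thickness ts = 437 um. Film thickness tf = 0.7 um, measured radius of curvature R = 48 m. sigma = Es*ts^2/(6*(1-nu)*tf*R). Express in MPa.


Step 1: Compute numerator: Es * ts^2 = 160 * 437^2 = 30555040 (GPa*um^2)
Step 2: Compute denominator (R in um): 6*(1-nu)*tf*R = 6*0.72*0.7*48e6 = 145152000.0 (um^2)
Step 3: sigma (GPa) = 30555040 / 145152000.0 = 2.10504e-01 GPa
Step 4: Convert to MPa (x1000): sigma = 210.5 MPa


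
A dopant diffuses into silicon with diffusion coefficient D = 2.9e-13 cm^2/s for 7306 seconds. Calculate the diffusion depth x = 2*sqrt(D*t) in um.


Step 1: Compute D*t = 2.9e-13 * 7306 = 2.11874e-09 cm^2
Step 2: sqrt(D*t) = 4.603e-05 cm
Step 3: x = 2 * 4.603e-05 cm = 9.206e-05 cm
Step 4: Convert to um (1 cm = 1e4 um): x = 0.921 um


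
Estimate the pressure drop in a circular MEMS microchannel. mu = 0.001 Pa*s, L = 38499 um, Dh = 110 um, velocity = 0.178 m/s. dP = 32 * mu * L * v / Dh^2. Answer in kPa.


Step 1: Convert to SI: L = 38499e-6 m, Dh = 110e-6 m
Step 2: dP = 32 * 0.001 * 38499e-6 * 0.178 / (110e-6)^2
Step 3: dP = 18123.17 Pa
Step 4: Convert to kPa: dP = 18.12 kPa


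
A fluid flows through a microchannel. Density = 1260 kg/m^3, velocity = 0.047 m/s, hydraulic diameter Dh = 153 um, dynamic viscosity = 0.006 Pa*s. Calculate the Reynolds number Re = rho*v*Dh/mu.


Step 1: Convert Dh to meters: Dh = 153e-6 m
Step 2: Re = rho * v * Dh / mu
Re = 1260 * 0.047 * 153e-6 / 0.006
Re = 1.51


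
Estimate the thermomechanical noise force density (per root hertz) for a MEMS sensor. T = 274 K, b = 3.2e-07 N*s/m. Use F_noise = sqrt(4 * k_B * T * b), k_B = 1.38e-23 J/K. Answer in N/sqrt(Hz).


Step 1: Compute 4 * k_B * T * b
= 4 * 1.38e-23 * 274 * 3.2e-07
= 4.8399e-27 N^2/Hz
Step 2: F_noise = sqrt(4.8399e-27)
F_noise = 6.96e-14 N/sqrt(Hz)


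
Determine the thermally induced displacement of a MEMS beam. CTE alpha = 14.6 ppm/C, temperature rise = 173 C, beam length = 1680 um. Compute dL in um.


Step 1: Convert CTE: alpha = 14.6 ppm/C = 14.6e-6 /C
Step 2: dL = 14.6e-6 * 173 * 1680
dL = 4.2433 um


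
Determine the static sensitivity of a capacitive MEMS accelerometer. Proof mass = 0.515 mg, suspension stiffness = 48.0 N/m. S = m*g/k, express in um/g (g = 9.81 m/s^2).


Step 1: Convert mass: m = 0.515 mg = 5.15e-07 kg
Step 2: S = m * g / k = 5.15e-07 * 9.81 / 48.0
Step 3: S = 1.05e-07 m/g
Step 4: Convert to um/g: S = 0.105 um/g


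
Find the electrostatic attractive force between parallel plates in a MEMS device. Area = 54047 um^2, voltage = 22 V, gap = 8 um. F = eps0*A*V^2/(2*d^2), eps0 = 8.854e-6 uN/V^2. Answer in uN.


Step 1: Identify parameters.
eps0 = 8.854e-6 uN/V^2, A = 54047 um^2, V = 22 V, d = 8 um
Step 2: Compute V^2 = 22^2 = 484
Step 3: Compute d^2 = 8^2 = 64
Step 4: F = 0.5 * 8.854e-6 * 54047 * 484 / 64
F = 1.809 uN


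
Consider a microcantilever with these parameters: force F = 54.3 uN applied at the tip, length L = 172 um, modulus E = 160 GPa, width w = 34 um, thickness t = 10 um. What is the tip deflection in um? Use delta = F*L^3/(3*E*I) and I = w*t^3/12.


Step 1: Calculate the second moment of area.
I = w * t^3 / 12 = 34 * 10^3 / 12 = 2833.3333 um^4
Step 2: Convert E to consistent units (1 GPa = 1000 uN/um^2).
E = 160 GPa = 160000 uN/um^2
Step 3: Calculate tip deflection.
delta = F * L^3 / (3 * E * I)
delta = 54.3 * 172^3 / (3 * 160000 * 2833.3333)
delta = 0.2032 um


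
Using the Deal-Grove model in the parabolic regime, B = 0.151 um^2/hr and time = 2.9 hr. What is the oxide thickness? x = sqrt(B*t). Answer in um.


Step 1: Compute B*t = 0.151 * 2.9 = 0.4379
Step 2: x = sqrt(0.4379)
x = 0.662 um


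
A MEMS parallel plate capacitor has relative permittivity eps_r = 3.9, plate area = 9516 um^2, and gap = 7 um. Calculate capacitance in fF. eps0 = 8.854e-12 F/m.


Step 1: Convert area to m^2: A = 9516e-12 m^2
Step 2: Convert gap to m: d = 7e-6 m
Step 3: C = eps0 * eps_r * A / d
C = 8.854e-12 * 3.9 * 9516e-12 / 7e-6
Step 4: Convert to fF (multiply by 1e15).
C = 46.94 fF


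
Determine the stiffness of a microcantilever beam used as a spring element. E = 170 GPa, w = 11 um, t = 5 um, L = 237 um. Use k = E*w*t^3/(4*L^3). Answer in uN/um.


Step 1: Convert E to consistent units (1 GPa = 1000 uN/um^2).
E = 170 GPa = 170000 uN/um^2
Step 2: Compute t^3 = 5^3 = 125
Step 3: Compute L^3 = 237^3 = 13312053
Step 4: k = 170000 * 11 * 125 / (4 * 13312053)
k = 4.3898 uN/um


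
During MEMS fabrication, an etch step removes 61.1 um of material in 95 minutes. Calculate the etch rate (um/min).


Step 1: Etch rate = depth / time
Step 2: rate = 61.1 / 95
rate = 0.643 um/min


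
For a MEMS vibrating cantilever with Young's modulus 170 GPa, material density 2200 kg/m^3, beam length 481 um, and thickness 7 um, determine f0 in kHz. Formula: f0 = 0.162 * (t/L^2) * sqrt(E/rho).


Step 1: Convert units to SI.
t_SI = 7e-6 m, L_SI = 481e-6 m
Step 2: Calculate sqrt(E/rho).
sqrt(170e9 / 2200) = 8790.49 m/s
Step 3: Compute f0.
f0 = 0.162 * 7e-6 / (481e-6)^2 * 8790.49 = 43086.0 Hz = 43.09 kHz


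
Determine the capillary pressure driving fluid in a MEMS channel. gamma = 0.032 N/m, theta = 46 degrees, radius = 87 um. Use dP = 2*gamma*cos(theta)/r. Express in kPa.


Step 1: cos(46 deg) = 0.6947
Step 2: Convert r to m: r = 87e-6 m
Step 3: dP = 2 * 0.032 * 0.6947 / 87e-6 = 511.0 Pa
Step 4: Convert Pa to kPa (divide by 1000).
dP = 0.51 kPa


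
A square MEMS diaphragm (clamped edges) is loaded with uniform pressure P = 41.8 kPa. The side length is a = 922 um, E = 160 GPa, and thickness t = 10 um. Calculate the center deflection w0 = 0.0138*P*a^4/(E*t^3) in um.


Step 1: Convert pressure to compatible units (E is in GPa, so P in GPa).
P = 41.8 kPa = 41.8e-6 GPa
Step 2: Compute numerator: 0.0138 * P * a^4.
a^4 = 922^4 = 722642807056
numerator = 0.0138 * 41.8e-6 * 722642807056 = 4.168493e+05
Step 3: Compute denominator: E * t^3 = 160 * 10^3 = 160000
Step 4: w0 = numerator / denominator = 4.168493e+05 / 160000 = 2.6053 um


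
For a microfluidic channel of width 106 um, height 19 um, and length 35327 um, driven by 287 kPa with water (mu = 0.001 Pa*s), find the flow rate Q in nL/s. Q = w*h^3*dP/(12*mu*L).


Step 1: Convert all dimensions to SI (meters).
w = 106e-6 m, h = 19e-6 m, L = 35327e-6 m, dP = 287e3 Pa
Step 2: Q = w * h^3 * dP / (12 * mu * L)
Q = 106e-6 * (19e-6)^3 * 287e3 / (12 * 0.001 * 35327e-6) = 4.9222148e-10 m^3/s
Step 3: Convert Q from m^3/s to nL/s (1 m^3 = 1e12 nL, so multiply by 1e12).
Q = 492.221 nL/s


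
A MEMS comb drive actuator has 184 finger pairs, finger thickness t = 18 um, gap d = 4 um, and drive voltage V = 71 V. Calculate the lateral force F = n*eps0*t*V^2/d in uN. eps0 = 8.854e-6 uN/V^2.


Step 1: Parameters: n=184, eps0=8.854e-6 uN/V^2, t=18 um, V=71 V, d=4 um
Step 2: V^2 = 5041
Step 3: F = 184 * 8.854e-6 * 18 * 5041 / 4
F = 36.956 uN
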